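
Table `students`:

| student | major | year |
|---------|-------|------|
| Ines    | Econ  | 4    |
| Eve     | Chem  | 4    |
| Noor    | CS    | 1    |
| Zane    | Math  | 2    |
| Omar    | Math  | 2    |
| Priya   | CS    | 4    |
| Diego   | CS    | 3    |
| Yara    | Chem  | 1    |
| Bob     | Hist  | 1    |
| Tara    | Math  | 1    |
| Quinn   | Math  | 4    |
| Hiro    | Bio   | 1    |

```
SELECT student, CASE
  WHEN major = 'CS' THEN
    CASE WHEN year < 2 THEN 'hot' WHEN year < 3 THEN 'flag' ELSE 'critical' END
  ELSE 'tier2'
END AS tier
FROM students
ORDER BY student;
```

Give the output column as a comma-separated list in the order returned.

student=Bob: major='Hist' → outer ELSE → tier2
student=Diego: major='CS' → inner[ELSE] → critical
student=Eve: major='Chem' → outer ELSE → tier2
student=Hiro: major='Bio' → outer ELSE → tier2
student=Ines: major='Econ' → outer ELSE → tier2
student=Noor: major='CS' → inner[year < 2] → hot
student=Omar: major='Math' → outer ELSE → tier2
student=Priya: major='CS' → inner[ELSE] → critical
student=Quinn: major='Math' → outer ELSE → tier2
student=Tara: major='Math' → outer ELSE → tier2
student=Yara: major='Chem' → outer ELSE → tier2
student=Zane: major='Math' → outer ELSE → tier2

tier2, critical, tier2, tier2, tier2, hot, tier2, critical, tier2, tier2, tier2, tier2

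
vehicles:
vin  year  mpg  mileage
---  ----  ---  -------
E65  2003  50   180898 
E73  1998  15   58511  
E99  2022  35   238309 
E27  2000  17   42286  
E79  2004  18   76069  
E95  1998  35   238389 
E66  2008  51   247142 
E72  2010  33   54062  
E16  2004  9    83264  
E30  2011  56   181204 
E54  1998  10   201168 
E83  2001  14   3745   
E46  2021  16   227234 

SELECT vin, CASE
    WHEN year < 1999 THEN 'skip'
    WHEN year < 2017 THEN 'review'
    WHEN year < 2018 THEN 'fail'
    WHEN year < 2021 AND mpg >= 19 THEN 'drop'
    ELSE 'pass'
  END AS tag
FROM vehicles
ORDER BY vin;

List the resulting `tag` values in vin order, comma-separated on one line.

vin=E16: year < 2017 → review
vin=E27: year < 2017 → review
vin=E30: year < 2017 → review
vin=E46: ELSE → pass
vin=E54: year < 1999 → skip
vin=E65: year < 2017 → review
vin=E66: year < 2017 → review
vin=E72: year < 2017 → review
vin=E73: year < 1999 → skip
vin=E79: year < 2017 → review
vin=E83: year < 2017 → review
vin=E95: year < 1999 → skip
vin=E99: ELSE → pass

review, review, review, pass, skip, review, review, review, skip, review, review, skip, pass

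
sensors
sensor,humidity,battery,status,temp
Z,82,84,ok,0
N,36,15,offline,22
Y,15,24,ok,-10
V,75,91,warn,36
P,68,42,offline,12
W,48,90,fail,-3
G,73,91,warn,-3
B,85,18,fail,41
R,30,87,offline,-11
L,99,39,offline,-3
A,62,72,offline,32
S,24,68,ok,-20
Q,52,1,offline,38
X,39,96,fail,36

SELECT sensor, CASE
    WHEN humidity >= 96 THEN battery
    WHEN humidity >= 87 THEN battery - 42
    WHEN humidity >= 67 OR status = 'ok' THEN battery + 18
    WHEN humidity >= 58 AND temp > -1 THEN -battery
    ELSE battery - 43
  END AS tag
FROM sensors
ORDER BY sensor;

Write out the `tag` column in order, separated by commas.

-72, 36, 109, 39, -28, 60, -42, 44, 86, 109, 47, 53, 42, 102

sensor=A: humidity >= 58 AND temp > -1 → -72
sensor=B: humidity >= 67 OR status = 'ok' → 36
sensor=G: humidity >= 67 OR status = 'ok' → 109
sensor=L: humidity >= 96 → 39
sensor=N: ELSE → -28
sensor=P: humidity >= 67 OR status = 'ok' → 60
sensor=Q: ELSE → -42
sensor=R: ELSE → 44
sensor=S: humidity >= 67 OR status = 'ok' → 86
sensor=V: humidity >= 67 OR status = 'ok' → 109
sensor=W: ELSE → 47
sensor=X: ELSE → 53
sensor=Y: humidity >= 67 OR status = 'ok' → 42
sensor=Z: humidity >= 67 OR status = 'ok' → 102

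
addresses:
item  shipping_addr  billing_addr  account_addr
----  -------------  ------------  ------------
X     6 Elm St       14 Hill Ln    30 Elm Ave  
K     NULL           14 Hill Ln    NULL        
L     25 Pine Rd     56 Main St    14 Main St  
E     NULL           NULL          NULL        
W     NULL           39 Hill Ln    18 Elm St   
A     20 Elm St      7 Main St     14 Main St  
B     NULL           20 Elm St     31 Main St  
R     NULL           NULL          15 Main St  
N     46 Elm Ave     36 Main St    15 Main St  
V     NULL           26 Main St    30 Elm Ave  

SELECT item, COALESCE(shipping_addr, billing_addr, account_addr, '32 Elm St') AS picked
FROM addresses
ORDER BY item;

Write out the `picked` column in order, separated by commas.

20 Elm St, 20 Elm St, 32 Elm St, 14 Hill Ln, 25 Pine Rd, 46 Elm Ave, 15 Main St, 26 Main St, 39 Hill Ln, 6 Elm St

item=A: shipping_addr=20 Elm St → 20 Elm St
item=B: shipping_addr=NULL, billing_addr=20 Elm St → 20 Elm St
item=E: shipping_addr=NULL, billing_addr=NULL, account_addr=NULL, → literal 32 Elm St → 32 Elm St
item=K: shipping_addr=NULL, billing_addr=14 Hill Ln → 14 Hill Ln
item=L: shipping_addr=25 Pine Rd → 25 Pine Rd
item=N: shipping_addr=46 Elm Ave → 46 Elm Ave
item=R: shipping_addr=NULL, billing_addr=NULL, account_addr=15 Main St → 15 Main St
item=V: shipping_addr=NULL, billing_addr=26 Main St → 26 Main St
item=W: shipping_addr=NULL, billing_addr=39 Hill Ln → 39 Hill Ln
item=X: shipping_addr=6 Elm St → 6 Elm St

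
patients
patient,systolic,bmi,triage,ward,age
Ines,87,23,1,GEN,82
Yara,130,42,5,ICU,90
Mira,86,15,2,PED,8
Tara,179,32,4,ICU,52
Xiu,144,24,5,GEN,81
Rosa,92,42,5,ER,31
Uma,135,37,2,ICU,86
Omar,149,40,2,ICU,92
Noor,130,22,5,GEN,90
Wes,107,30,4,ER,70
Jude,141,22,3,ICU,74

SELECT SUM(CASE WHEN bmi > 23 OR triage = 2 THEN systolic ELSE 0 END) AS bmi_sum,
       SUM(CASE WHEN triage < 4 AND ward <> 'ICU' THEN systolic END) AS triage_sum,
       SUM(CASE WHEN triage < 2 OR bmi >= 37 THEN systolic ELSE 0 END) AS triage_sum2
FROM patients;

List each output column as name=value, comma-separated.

[bmi_sum: bmi > 23 OR triage = 2]
patient=Ines: ✗
patient=Yara: ✓ → 130
patient=Mira: ✓ → 86
patient=Tara: ✓ → 179
patient=Xiu: ✓ → 144
patient=Rosa: ✓ → 92
patient=Uma: ✓ → 135
patient=Omar: ✓ → 149
patient=Noor: ✗
patient=Wes: ✓ → 107
patient=Jude: ✗
bmi_sum = 130 + 86 + 179 + 144 + 92 + 135 + 149 + 107 = 1022
—
[triage_sum: triage < 4 AND ward <> 'ICU']
patient=Ines: ✓ → 87
patient=Yara: ✗
patient=Mira: ✓ → 86
patient=Tara: ✗
patient=Xiu: ✗
patient=Rosa: ✗
patient=Uma: ✗
patient=Omar: ✗
patient=Noor: ✗
patient=Wes: ✗
patient=Jude: ✗
triage_sum = 87 + 86 = 173
—
[triage_sum2: triage < 2 OR bmi >= 37]
patient=Ines: ✓ → 87
patient=Yara: ✓ → 130
patient=Mira: ✗
patient=Tara: ✗
patient=Xiu: ✗
patient=Rosa: ✓ → 92
patient=Uma: ✓ → 135
patient=Omar: ✓ → 149
patient=Noor: ✗
patient=Wes: ✗
patient=Jude: ✗
triage_sum2 = 87 + 130 + 92 + 135 + 149 = 593

bmi_sum=1022, triage_sum=173, triage_sum2=593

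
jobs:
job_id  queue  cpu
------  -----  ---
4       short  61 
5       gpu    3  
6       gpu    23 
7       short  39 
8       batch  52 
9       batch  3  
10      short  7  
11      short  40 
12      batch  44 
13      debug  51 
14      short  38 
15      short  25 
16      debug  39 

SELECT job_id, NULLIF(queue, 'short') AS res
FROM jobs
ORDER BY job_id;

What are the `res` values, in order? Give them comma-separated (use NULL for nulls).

job_id=4: queue=short vs short: equal → NULL
job_id=5: queue=gpu vs short: differ → gpu
job_id=6: queue=gpu vs short: differ → gpu
job_id=7: queue=short vs short: equal → NULL
job_id=8: queue=batch vs short: differ → batch
job_id=9: queue=batch vs short: differ → batch
job_id=10: queue=short vs short: equal → NULL
job_id=11: queue=short vs short: equal → NULL
job_id=12: queue=batch vs short: differ → batch
job_id=13: queue=debug vs short: differ → debug
job_id=14: queue=short vs short: equal → NULL
job_id=15: queue=short vs short: equal → NULL
job_id=16: queue=debug vs short: differ → debug

NULL, gpu, gpu, NULL, batch, batch, NULL, NULL, batch, debug, NULL, NULL, debug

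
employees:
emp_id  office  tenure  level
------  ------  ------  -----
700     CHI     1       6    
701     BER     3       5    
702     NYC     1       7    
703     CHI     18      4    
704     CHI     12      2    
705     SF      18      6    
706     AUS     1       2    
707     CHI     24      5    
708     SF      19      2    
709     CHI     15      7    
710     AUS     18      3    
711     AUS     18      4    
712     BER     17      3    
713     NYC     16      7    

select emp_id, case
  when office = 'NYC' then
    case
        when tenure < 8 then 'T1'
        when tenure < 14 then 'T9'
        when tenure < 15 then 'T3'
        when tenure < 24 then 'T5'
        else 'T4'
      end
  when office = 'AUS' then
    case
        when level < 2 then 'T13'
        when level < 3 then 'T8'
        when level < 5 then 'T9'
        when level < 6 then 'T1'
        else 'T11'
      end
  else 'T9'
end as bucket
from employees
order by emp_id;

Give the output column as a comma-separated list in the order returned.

T9, T9, T1, T9, T9, T9, T8, T9, T9, T9, T9, T9, T9, T5

emp_id=700: office='CHI' → outer ELSE → T9
emp_id=701: office='BER' → outer ELSE → T9
emp_id=702: office='NYC' → inner[tenure < 8] → T1
emp_id=703: office='CHI' → outer ELSE → T9
emp_id=704: office='CHI' → outer ELSE → T9
emp_id=705: office='SF' → outer ELSE → T9
emp_id=706: office='AUS' → inner[level < 3] → T8
emp_id=707: office='CHI' → outer ELSE → T9
emp_id=708: office='SF' → outer ELSE → T9
emp_id=709: office='CHI' → outer ELSE → T9
emp_id=710: office='AUS' → inner[level < 5] → T9
emp_id=711: office='AUS' → inner[level < 5] → T9
emp_id=712: office='BER' → outer ELSE → T9
emp_id=713: office='NYC' → inner[tenure < 24] → T5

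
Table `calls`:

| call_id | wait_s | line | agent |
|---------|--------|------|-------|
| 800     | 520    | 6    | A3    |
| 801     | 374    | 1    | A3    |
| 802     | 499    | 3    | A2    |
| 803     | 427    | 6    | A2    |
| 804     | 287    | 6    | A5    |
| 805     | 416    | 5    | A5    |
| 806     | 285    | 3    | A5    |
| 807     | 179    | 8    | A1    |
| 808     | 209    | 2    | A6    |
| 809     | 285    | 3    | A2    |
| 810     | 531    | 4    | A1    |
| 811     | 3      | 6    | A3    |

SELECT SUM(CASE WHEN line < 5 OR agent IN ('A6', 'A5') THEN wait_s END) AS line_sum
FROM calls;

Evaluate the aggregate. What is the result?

2886

call_id=800: ✗
call_id=801: ✓ → 374
call_id=802: ✓ → 499
call_id=803: ✗
call_id=804: ✓ → 287
call_id=805: ✓ → 416
call_id=806: ✓ → 285
call_id=807: ✗
call_id=808: ✓ → 209
call_id=809: ✓ → 285
call_id=810: ✓ → 531
call_id=811: ✗
line_sum = 374 + 499 + 287 + 416 + 285 + 209 + 285 + 531 = 2886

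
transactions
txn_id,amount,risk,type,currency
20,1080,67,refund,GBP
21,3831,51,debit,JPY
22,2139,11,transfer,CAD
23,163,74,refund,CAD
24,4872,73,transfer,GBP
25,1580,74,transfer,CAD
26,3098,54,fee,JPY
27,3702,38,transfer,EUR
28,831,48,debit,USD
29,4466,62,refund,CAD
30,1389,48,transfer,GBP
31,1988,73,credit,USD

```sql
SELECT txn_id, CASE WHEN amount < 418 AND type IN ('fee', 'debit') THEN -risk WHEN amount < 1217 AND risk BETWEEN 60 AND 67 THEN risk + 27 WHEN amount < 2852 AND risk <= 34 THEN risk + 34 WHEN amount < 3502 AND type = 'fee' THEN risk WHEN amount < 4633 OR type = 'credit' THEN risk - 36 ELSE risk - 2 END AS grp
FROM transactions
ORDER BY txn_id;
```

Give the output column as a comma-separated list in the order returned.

txn_id=20: amount < 1217 AND risk BETWEEN 60 AND 67 → 94
txn_id=21: amount < 4633 OR type = 'credit' → 15
txn_id=22: amount < 2852 AND risk <= 34 → 45
txn_id=23: amount < 4633 OR type = 'credit' → 38
txn_id=24: ELSE → 71
txn_id=25: amount < 4633 OR type = 'credit' → 38
txn_id=26: amount < 3502 AND type = 'fee' → 54
txn_id=27: amount < 4633 OR type = 'credit' → 2
txn_id=28: amount < 4633 OR type = 'credit' → 12
txn_id=29: amount < 4633 OR type = 'credit' → 26
txn_id=30: amount < 4633 OR type = 'credit' → 12
txn_id=31: amount < 4633 OR type = 'credit' → 37

94, 15, 45, 38, 71, 38, 54, 2, 12, 26, 12, 37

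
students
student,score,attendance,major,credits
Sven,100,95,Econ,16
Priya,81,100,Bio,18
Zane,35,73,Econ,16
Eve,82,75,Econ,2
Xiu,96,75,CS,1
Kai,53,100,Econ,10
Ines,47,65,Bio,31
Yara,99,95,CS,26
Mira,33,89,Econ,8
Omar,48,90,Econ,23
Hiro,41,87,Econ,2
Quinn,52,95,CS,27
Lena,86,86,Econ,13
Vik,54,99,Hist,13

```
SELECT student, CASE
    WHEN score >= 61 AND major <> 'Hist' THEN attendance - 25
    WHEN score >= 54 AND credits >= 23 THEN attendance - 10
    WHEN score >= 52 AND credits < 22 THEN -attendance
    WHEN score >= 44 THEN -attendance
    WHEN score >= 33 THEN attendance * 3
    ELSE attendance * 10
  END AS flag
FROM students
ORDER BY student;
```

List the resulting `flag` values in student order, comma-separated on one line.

student=Eve: score >= 61 AND major <> 'Hist' → 50
student=Hiro: score >= 33 → 261
student=Ines: score >= 44 → -65
student=Kai: score >= 52 AND credits < 22 → -100
student=Lena: score >= 61 AND major <> 'Hist' → 61
student=Mira: score >= 33 → 267
student=Omar: score >= 44 → -90
student=Priya: score >= 61 AND major <> 'Hist' → 75
student=Quinn: score >= 44 → -95
student=Sven: score >= 61 AND major <> 'Hist' → 70
student=Vik: score >= 52 AND credits < 22 → -99
student=Xiu: score >= 61 AND major <> 'Hist' → 50
student=Yara: score >= 61 AND major <> 'Hist' → 70
student=Zane: score >= 33 → 219

50, 261, -65, -100, 61, 267, -90, 75, -95, 70, -99, 50, 70, 219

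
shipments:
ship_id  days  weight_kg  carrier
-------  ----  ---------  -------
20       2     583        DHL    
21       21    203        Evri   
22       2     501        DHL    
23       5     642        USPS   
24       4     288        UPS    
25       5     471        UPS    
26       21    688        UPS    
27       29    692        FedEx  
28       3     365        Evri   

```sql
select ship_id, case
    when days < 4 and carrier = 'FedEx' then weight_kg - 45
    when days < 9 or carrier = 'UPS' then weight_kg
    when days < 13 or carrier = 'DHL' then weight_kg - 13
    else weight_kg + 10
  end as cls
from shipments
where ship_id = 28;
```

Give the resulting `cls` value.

ship_id = 28: days=3, weight_kg=365, carrier=Evri.
days < 4 and carrier = 'FedEx' → false
days < 9 or carrier = 'UPS' → true → 365

365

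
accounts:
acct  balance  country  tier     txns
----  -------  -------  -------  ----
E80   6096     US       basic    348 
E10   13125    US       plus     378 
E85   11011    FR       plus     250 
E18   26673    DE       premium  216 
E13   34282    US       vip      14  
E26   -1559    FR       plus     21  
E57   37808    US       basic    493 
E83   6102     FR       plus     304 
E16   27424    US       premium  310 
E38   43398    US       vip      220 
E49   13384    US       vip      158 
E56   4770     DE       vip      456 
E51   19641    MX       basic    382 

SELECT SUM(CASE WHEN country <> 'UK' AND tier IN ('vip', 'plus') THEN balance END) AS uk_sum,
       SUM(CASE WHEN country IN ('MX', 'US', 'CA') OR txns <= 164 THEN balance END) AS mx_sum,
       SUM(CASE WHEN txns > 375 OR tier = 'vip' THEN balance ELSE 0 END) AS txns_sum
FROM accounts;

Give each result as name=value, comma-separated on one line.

uk_sum=124513, mx_sum=193599, txns_sum=166408

[uk_sum: country <> 'UK' AND tier IN ('vip', 'plus')]
acct=E80: ✗
acct=E10: ✓ → 13125
acct=E85: ✓ → 11011
acct=E18: ✗
acct=E13: ✓ → 34282
acct=E26: ✓ → -1559
acct=E57: ✗
acct=E83: ✓ → 6102
acct=E16: ✗
acct=E38: ✓ → 43398
acct=E49: ✓ → 13384
acct=E56: ✓ → 4770
acct=E51: ✗
uk_sum = 13125 + 11011 + 34282 + -1559 + 6102 + 43398 + 13384 + 4770 = 124513
—
[mx_sum: country IN ('MX', 'US', 'CA') OR txns <= 164]
acct=E80: ✓ → 6096
acct=E10: ✓ → 13125
acct=E85: ✗
acct=E18: ✗
acct=E13: ✓ → 34282
acct=E26: ✓ → -1559
acct=E57: ✓ → 37808
acct=E83: ✗
acct=E16: ✓ → 27424
acct=E38: ✓ → 43398
acct=E49: ✓ → 13384
acct=E56: ✗
acct=E51: ✓ → 19641
mx_sum = 6096 + 13125 + 34282 + -1559 + 37808 + 27424 + 43398 + 13384 + 19641 = 193599
—
[txns_sum: txns > 375 OR tier = 'vip']
acct=E80: ✗
acct=E10: ✓ → 13125
acct=E85: ✗
acct=E18: ✗
acct=E13: ✓ → 34282
acct=E26: ✗
acct=E57: ✓ → 37808
acct=E83: ✗
acct=E16: ✗
acct=E38: ✓ → 43398
acct=E49: ✓ → 13384
acct=E56: ✓ → 4770
acct=E51: ✓ → 19641
txns_sum = 13125 + 34282 + 37808 + 43398 + 13384 + 4770 + 19641 = 166408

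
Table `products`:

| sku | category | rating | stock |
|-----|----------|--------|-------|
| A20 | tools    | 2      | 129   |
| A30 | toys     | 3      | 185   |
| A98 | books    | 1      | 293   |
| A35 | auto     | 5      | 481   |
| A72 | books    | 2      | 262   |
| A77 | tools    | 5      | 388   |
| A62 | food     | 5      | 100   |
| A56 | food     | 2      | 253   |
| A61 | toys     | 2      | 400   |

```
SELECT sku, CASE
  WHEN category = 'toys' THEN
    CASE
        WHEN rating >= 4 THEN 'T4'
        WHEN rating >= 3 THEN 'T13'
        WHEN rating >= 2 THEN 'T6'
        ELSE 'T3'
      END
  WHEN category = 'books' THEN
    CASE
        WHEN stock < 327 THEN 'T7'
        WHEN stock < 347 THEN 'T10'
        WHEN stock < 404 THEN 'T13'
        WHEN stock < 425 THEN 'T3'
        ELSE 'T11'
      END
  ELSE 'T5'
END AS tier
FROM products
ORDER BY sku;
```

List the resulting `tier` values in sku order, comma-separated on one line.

sku=A20: category='tools' → outer ELSE → T5
sku=A30: category='toys' → inner[rating >= 3] → T13
sku=A35: category='auto' → outer ELSE → T5
sku=A56: category='food' → outer ELSE → T5
sku=A61: category='toys' → inner[rating >= 2] → T6
sku=A62: category='food' → outer ELSE → T5
sku=A72: category='books' → inner[stock < 327] → T7
sku=A77: category='tools' → outer ELSE → T5
sku=A98: category='books' → inner[stock < 327] → T7

T5, T13, T5, T5, T6, T5, T7, T5, T7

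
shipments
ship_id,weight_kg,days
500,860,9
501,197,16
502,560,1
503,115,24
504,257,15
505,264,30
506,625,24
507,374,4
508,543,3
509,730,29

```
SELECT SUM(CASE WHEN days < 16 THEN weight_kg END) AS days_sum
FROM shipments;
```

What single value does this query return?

ship_id=500: ✓ → 860
ship_id=501: ✗
ship_id=502: ✓ → 560
ship_id=503: ✗
ship_id=504: ✓ → 257
ship_id=505: ✗
ship_id=506: ✗
ship_id=507: ✓ → 374
ship_id=508: ✓ → 543
ship_id=509: ✗
days_sum = 860 + 560 + 257 + 374 + 543 = 2594

2594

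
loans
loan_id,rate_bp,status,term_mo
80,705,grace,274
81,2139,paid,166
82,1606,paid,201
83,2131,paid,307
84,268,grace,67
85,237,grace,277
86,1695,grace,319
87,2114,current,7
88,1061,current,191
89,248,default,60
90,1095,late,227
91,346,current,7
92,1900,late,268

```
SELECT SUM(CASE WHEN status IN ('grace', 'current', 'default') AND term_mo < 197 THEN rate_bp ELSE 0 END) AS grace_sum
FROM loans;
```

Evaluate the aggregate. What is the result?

loan_id=80: ✗
loan_id=81: ✗
loan_id=82: ✗
loan_id=83: ✗
loan_id=84: ✓ → 268
loan_id=85: ✗
loan_id=86: ✗
loan_id=87: ✓ → 2114
loan_id=88: ✓ → 1061
loan_id=89: ✓ → 248
loan_id=90: ✗
loan_id=91: ✓ → 346
loan_id=92: ✗
grace_sum = 268 + 2114 + 1061 + 248 + 346 = 4037

4037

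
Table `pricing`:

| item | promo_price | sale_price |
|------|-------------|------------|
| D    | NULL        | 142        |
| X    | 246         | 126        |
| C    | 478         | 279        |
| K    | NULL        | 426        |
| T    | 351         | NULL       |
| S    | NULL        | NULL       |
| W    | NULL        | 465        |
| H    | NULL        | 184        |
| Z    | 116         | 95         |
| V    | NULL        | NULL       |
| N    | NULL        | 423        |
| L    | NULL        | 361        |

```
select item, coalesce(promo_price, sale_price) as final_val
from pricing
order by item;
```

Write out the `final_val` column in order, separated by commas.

478, 142, 184, 426, 361, 423, NULL, 351, NULL, 465, 246, 116

item=C: promo_price=478 → 478
item=D: promo_price=NULL, sale_price=142 → 142
item=H: promo_price=NULL, sale_price=184 → 184
item=K: promo_price=NULL, sale_price=426 → 426
item=L: promo_price=NULL, sale_price=361 → 361
item=N: promo_price=NULL, sale_price=423 → 423
item=S: promo_price=NULL, sale_price=NULL (all NULL) → NULL
item=T: promo_price=351 → 351
item=V: promo_price=NULL, sale_price=NULL (all NULL) → NULL
item=W: promo_price=NULL, sale_price=465 → 465
item=X: promo_price=246 → 246
item=Z: promo_price=116 → 116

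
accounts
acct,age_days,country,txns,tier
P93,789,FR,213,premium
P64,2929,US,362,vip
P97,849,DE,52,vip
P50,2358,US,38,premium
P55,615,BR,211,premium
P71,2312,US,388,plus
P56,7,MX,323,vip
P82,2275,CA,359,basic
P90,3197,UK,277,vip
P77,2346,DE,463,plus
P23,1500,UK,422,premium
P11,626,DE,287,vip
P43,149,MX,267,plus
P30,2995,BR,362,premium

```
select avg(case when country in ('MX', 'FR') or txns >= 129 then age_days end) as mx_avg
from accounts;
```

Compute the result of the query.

acct=P93: ✓ → 789
acct=P64: ✓ → 2929
acct=P97: ✗
acct=P50: ✗
acct=P55: ✓ → 615
acct=P71: ✓ → 2312
acct=P56: ✓ → 7
acct=P82: ✓ → 2275
acct=P90: ✓ → 3197
acct=P77: ✓ → 2346
acct=P23: ✓ → 1500
acct=P11: ✓ → 626
acct=P43: ✓ → 149
acct=P30: ✓ → 2995
mx_avg = (789 + 2929 + 615 + 2312 + 7 + 2275 + 3197 + 2346 + 1500 + 626 + 149 + 2995) / 12 = 1645

1645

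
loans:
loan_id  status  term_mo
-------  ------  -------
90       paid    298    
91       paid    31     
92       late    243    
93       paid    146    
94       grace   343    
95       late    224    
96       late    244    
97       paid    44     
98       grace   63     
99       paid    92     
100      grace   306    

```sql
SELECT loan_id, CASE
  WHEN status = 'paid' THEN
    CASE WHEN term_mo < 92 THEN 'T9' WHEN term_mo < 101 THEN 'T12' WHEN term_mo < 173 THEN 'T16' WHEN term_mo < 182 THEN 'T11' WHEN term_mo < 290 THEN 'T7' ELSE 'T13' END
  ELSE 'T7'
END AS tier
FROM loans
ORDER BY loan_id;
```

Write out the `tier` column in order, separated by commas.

T13, T9, T7, T16, T7, T7, T7, T9, T7, T12, T7

loan_id=90: status='paid' → inner[ELSE] → T13
loan_id=91: status='paid' → inner[term_mo < 92] → T9
loan_id=92: status='late' → outer ELSE → T7
loan_id=93: status='paid' → inner[term_mo < 173] → T16
loan_id=94: status='grace' → outer ELSE → T7
loan_id=95: status='late' → outer ELSE → T7
loan_id=96: status='late' → outer ELSE → T7
loan_id=97: status='paid' → inner[term_mo < 92] → T9
loan_id=98: status='grace' → outer ELSE → T7
loan_id=99: status='paid' → inner[term_mo < 101] → T12
loan_id=100: status='grace' → outer ELSE → T7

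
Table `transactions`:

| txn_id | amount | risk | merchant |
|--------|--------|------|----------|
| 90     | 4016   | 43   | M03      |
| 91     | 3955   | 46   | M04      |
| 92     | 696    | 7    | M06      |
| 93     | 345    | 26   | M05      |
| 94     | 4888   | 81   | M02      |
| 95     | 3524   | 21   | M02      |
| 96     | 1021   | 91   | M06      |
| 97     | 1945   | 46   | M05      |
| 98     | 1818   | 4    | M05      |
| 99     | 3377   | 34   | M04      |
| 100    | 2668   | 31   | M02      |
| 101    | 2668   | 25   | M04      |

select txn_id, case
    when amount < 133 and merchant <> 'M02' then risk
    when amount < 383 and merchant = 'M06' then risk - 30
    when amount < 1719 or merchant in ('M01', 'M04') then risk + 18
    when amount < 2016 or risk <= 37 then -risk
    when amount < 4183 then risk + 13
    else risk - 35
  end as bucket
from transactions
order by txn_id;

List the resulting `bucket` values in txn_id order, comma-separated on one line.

txn_id=90: amount < 4183 → 56
txn_id=91: amount < 1719 or merchant in ('M01', 'M04') → 64
txn_id=92: amount < 1719 or merchant in ('M01', 'M04') → 25
txn_id=93: amount < 1719 or merchant in ('M01', 'M04') → 44
txn_id=94: ELSE → 46
txn_id=95: amount < 2016 or risk <= 37 → -21
txn_id=96: amount < 1719 or merchant in ('M01', 'M04') → 109
txn_id=97: amount < 2016 or risk <= 37 → -46
txn_id=98: amount < 2016 or risk <= 37 → -4
txn_id=99: amount < 1719 or merchant in ('M01', 'M04') → 52
txn_id=100: amount < 2016 or risk <= 37 → -31
txn_id=101: amount < 1719 or merchant in ('M01', 'M04') → 43

56, 64, 25, 44, 46, -21, 109, -46, -4, 52, -31, 43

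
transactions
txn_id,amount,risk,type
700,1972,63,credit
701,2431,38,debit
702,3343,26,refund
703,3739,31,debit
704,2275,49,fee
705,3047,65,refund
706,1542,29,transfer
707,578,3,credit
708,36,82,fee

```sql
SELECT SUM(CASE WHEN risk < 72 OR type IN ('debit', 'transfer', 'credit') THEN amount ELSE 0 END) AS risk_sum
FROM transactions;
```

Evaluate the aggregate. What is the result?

txn_id=700: ✓ → 1972
txn_id=701: ✓ → 2431
txn_id=702: ✓ → 3343
txn_id=703: ✓ → 3739
txn_id=704: ✓ → 2275
txn_id=705: ✓ → 3047
txn_id=706: ✓ → 1542
txn_id=707: ✓ → 578
txn_id=708: ✗
risk_sum = 1972 + 2431 + 3343 + 3739 + 2275 + 3047 + 1542 + 578 = 18927

18927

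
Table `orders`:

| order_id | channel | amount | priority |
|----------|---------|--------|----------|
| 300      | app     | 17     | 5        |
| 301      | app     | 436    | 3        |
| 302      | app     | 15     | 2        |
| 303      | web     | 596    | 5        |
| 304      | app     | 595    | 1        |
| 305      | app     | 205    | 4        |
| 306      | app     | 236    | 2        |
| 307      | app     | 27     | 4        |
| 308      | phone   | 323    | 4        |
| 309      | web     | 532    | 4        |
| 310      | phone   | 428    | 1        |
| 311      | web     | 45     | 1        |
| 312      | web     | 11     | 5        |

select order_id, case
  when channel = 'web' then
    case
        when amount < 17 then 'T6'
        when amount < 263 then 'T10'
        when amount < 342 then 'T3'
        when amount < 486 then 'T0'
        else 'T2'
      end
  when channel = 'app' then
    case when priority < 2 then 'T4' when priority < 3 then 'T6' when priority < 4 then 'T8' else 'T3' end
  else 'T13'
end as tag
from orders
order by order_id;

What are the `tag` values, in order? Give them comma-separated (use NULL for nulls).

order_id=300: channel='app' → inner[ELSE] → T3
order_id=301: channel='app' → inner[priority < 4] → T8
order_id=302: channel='app' → inner[priority < 3] → T6
order_id=303: channel='web' → inner[ELSE] → T2
order_id=304: channel='app' → inner[priority < 2] → T4
order_id=305: channel='app' → inner[ELSE] → T3
order_id=306: channel='app' → inner[priority < 3] → T6
order_id=307: channel='app' → inner[ELSE] → T3
order_id=308: channel='phone' → outer ELSE → T13
order_id=309: channel='web' → inner[ELSE] → T2
order_id=310: channel='phone' → outer ELSE → T13
order_id=311: channel='web' → inner[amount < 263] → T10
order_id=312: channel='web' → inner[amount < 17] → T6

T3, T8, T6, T2, T4, T3, T6, T3, T13, T2, T13, T10, T6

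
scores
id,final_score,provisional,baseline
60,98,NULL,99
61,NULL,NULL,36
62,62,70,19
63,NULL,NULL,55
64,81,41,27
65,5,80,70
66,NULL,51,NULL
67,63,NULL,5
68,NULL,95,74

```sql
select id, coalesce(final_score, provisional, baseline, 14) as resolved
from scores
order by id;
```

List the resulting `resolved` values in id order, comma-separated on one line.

98, 36, 62, 55, 81, 5, 51, 63, 95

id=60: final_score=98 → 98
id=61: final_score=NULL, provisional=NULL, baseline=36 → 36
id=62: final_score=62 → 62
id=63: final_score=NULL, provisional=NULL, baseline=55 → 55
id=64: final_score=81 → 81
id=65: final_score=5 → 5
id=66: final_score=NULL, provisional=51 → 51
id=67: final_score=63 → 63
id=68: final_score=NULL, provisional=95 → 95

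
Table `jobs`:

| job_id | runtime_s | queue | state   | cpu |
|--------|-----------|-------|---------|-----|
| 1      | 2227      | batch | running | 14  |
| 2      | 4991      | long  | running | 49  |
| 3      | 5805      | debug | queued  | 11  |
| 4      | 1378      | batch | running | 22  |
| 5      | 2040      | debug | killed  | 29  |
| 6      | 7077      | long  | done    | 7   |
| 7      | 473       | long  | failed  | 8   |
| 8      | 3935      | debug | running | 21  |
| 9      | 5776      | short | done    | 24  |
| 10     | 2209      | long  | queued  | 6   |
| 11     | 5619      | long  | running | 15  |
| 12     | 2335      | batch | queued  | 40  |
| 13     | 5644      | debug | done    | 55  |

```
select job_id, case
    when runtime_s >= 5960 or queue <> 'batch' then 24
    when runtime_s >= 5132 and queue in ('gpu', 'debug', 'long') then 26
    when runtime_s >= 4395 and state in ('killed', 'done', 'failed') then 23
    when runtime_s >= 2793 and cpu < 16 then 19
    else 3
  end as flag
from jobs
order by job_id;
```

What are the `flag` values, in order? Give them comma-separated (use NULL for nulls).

3, 24, 24, 3, 24, 24, 24, 24, 24, 24, 24, 3, 24

job_id=1: ELSE → 3
job_id=2: runtime_s >= 5960 or queue <> 'batch' → 24
job_id=3: runtime_s >= 5960 or queue <> 'batch' → 24
job_id=4: ELSE → 3
job_id=5: runtime_s >= 5960 or queue <> 'batch' → 24
job_id=6: runtime_s >= 5960 or queue <> 'batch' → 24
job_id=7: runtime_s >= 5960 or queue <> 'batch' → 24
job_id=8: runtime_s >= 5960 or queue <> 'batch' → 24
job_id=9: runtime_s >= 5960 or queue <> 'batch' → 24
job_id=10: runtime_s >= 5960 or queue <> 'batch' → 24
job_id=11: runtime_s >= 5960 or queue <> 'batch' → 24
job_id=12: ELSE → 3
job_id=13: runtime_s >= 5960 or queue <> 'batch' → 24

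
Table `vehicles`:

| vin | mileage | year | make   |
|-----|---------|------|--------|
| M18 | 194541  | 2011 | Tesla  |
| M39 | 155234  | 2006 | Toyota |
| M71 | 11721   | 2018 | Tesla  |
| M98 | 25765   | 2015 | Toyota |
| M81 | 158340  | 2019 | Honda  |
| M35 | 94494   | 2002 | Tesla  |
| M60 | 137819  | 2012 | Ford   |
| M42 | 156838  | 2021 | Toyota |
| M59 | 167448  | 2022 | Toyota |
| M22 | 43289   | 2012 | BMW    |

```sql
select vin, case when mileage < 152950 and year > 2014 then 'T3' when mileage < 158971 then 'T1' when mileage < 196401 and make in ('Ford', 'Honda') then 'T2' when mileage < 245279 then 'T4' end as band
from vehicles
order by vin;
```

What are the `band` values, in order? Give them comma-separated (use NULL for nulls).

vin=M18: mileage < 245279 → T4
vin=M22: mileage < 158971 → T1
vin=M35: mileage < 158971 → T1
vin=M39: mileage < 158971 → T1
vin=M42: mileage < 158971 → T1
vin=M59: mileage < 245279 → T4
vin=M60: mileage < 158971 → T1
vin=M71: mileage < 152950 and year > 2014 → T3
vin=M81: mileage < 158971 → T1
vin=M98: mileage < 152950 and year > 2014 → T3

T4, T1, T1, T1, T1, T4, T1, T3, T1, T3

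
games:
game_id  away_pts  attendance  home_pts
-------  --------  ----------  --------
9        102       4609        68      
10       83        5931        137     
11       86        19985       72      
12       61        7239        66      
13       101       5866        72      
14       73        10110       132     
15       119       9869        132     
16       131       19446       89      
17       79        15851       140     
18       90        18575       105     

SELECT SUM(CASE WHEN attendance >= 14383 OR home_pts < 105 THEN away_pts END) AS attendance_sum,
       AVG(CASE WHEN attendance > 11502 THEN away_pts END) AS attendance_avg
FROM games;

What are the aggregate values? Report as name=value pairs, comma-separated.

[attendance_sum: attendance >= 14383 OR home_pts < 105]
game_id=9: ✓ → 102
game_id=10: ✗
game_id=11: ✓ → 86
game_id=12: ✓ → 61
game_id=13: ✓ → 101
game_id=14: ✗
game_id=15: ✗
game_id=16: ✓ → 131
game_id=17: ✓ → 79
game_id=18: ✓ → 90
attendance_sum = 102 + 86 + 61 + 101 + 131 + 79 + 90 = 650
—
[attendance_avg: attendance > 11502]
game_id=9: ✗
game_id=10: ✗
game_id=11: ✓ → 86
game_id=12: ✗
game_id=13: ✗
game_id=14: ✗
game_id=15: ✗
game_id=16: ✓ → 131
game_id=17: ✓ → 79
game_id=18: ✓ → 90
attendance_avg = (86 + 131 + 79 + 90) / 4 = 96.5

attendance_sum=650, attendance_avg=96.5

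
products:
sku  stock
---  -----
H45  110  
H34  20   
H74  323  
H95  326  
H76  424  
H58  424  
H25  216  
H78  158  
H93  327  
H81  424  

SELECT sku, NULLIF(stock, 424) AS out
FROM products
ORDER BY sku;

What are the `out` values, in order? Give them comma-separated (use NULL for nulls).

216, 20, 110, NULL, 323, NULL, 158, NULL, 327, 326

sku=H25: stock=216 vs 424: differ → 216
sku=H34: stock=20 vs 424: differ → 20
sku=H45: stock=110 vs 424: differ → 110
sku=H58: stock=424 vs 424: equal → NULL
sku=H74: stock=323 vs 424: differ → 323
sku=H76: stock=424 vs 424: equal → NULL
sku=H78: stock=158 vs 424: differ → 158
sku=H81: stock=424 vs 424: equal → NULL
sku=H93: stock=327 vs 424: differ → 327
sku=H95: stock=326 vs 424: differ → 326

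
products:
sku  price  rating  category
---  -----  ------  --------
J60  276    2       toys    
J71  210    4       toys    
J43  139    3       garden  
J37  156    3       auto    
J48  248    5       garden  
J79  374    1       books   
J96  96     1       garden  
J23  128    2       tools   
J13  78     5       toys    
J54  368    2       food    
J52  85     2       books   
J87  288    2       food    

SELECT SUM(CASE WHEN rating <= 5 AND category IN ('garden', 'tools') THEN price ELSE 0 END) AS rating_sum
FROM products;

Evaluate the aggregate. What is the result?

sku=J60: ✗
sku=J71: ✗
sku=J43: ✓ → 139
sku=J37: ✗
sku=J48: ✓ → 248
sku=J79: ✗
sku=J96: ✓ → 96
sku=J23: ✓ → 128
sku=J13: ✗
sku=J54: ✗
sku=J52: ✗
sku=J87: ✗
rating_sum = 139 + 248 + 96 + 128 = 611

611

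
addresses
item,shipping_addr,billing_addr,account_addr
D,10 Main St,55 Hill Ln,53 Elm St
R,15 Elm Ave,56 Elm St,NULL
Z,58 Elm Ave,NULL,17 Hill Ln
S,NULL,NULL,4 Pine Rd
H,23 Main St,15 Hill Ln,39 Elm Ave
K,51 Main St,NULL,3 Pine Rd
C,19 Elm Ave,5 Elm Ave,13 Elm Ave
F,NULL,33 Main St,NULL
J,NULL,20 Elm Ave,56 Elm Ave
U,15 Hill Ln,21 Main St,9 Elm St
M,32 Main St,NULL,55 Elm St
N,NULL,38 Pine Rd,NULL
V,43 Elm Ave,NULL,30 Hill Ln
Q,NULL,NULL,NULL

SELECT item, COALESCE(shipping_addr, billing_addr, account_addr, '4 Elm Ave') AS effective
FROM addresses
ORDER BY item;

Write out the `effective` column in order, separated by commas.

item=C: shipping_addr=19 Elm Ave → 19 Elm Ave
item=D: shipping_addr=10 Main St → 10 Main St
item=F: shipping_addr=NULL, billing_addr=33 Main St → 33 Main St
item=H: shipping_addr=23 Main St → 23 Main St
item=J: shipping_addr=NULL, billing_addr=20 Elm Ave → 20 Elm Ave
item=K: shipping_addr=51 Main St → 51 Main St
item=M: shipping_addr=32 Main St → 32 Main St
item=N: shipping_addr=NULL, billing_addr=38 Pine Rd → 38 Pine Rd
item=Q: shipping_addr=NULL, billing_addr=NULL, account_addr=NULL, → literal 4 Elm Ave → 4 Elm Ave
item=R: shipping_addr=15 Elm Ave → 15 Elm Ave
item=S: shipping_addr=NULL, billing_addr=NULL, account_addr=4 Pine Rd → 4 Pine Rd
item=U: shipping_addr=15 Hill Ln → 15 Hill Ln
item=V: shipping_addr=43 Elm Ave → 43 Elm Ave
item=Z: shipping_addr=58 Elm Ave → 58 Elm Ave

19 Elm Ave, 10 Main St, 33 Main St, 23 Main St, 20 Elm Ave, 51 Main St, 32 Main St, 38 Pine Rd, 4 Elm Ave, 15 Elm Ave, 4 Pine Rd, 15 Hill Ln, 43 Elm Ave, 58 Elm Ave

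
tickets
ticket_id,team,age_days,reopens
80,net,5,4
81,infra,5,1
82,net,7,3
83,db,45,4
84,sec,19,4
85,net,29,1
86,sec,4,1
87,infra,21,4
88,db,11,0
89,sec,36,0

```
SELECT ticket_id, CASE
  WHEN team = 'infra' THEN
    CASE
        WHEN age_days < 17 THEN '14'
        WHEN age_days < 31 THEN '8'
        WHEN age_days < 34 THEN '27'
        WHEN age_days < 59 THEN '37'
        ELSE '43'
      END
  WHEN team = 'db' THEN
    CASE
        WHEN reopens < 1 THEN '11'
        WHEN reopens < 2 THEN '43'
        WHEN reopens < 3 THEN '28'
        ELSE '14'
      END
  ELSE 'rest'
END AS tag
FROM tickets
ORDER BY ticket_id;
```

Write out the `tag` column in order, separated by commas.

ticket_id=80: team='net' → outer ELSE → rest
ticket_id=81: team='infra' → inner[age_days < 17] → 14
ticket_id=82: team='net' → outer ELSE → rest
ticket_id=83: team='db' → inner[ELSE] → 14
ticket_id=84: team='sec' → outer ELSE → rest
ticket_id=85: team='net' → outer ELSE → rest
ticket_id=86: team='sec' → outer ELSE → rest
ticket_id=87: team='infra' → inner[age_days < 31] → 8
ticket_id=88: team='db' → inner[reopens < 1] → 11
ticket_id=89: team='sec' → outer ELSE → rest

rest, 14, rest, 14, rest, rest, rest, 8, 11, rest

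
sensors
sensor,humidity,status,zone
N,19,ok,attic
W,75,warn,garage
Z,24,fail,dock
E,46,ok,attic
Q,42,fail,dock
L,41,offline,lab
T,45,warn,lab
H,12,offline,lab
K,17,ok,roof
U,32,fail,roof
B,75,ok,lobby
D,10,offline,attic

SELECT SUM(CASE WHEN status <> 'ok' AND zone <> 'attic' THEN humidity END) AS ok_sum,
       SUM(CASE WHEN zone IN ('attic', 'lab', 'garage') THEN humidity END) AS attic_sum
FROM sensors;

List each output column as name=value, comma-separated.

[ok_sum: status <> 'ok' AND zone <> 'attic']
sensor=N: ✗
sensor=W: ✓ → 75
sensor=Z: ✓ → 24
sensor=E: ✗
sensor=Q: ✓ → 42
sensor=L: ✓ → 41
sensor=T: ✓ → 45
sensor=H: ✓ → 12
sensor=K: ✗
sensor=U: ✓ → 32
sensor=B: ✗
sensor=D: ✗
ok_sum = 75 + 24 + 42 + 41 + 45 + 12 + 32 = 271
—
[attic_sum: zone IN ('attic', 'lab', 'garage')]
sensor=N: ✓ → 19
sensor=W: ✓ → 75
sensor=Z: ✗
sensor=E: ✓ → 46
sensor=Q: ✗
sensor=L: ✓ → 41
sensor=T: ✓ → 45
sensor=H: ✓ → 12
sensor=K: ✗
sensor=U: ✗
sensor=B: ✗
sensor=D: ✓ → 10
attic_sum = 19 + 75 + 46 + 41 + 45 + 12 + 10 = 248

ok_sum=271, attic_sum=248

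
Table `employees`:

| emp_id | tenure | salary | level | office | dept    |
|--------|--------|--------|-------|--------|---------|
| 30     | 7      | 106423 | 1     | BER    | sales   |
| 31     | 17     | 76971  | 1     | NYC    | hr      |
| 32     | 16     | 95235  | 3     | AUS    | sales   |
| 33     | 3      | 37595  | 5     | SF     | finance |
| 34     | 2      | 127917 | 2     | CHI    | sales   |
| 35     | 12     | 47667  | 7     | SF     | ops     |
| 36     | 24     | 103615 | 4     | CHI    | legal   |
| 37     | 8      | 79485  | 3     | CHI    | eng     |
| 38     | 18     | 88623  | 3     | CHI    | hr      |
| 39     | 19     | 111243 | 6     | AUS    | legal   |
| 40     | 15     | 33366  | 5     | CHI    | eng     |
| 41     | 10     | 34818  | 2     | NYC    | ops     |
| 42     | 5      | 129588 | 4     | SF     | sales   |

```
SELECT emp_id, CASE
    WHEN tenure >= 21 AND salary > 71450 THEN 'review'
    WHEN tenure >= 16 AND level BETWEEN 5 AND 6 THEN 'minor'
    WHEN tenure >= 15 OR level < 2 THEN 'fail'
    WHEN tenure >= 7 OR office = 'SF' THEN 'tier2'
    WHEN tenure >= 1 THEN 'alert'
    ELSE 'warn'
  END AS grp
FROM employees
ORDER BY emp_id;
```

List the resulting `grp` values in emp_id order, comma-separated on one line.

fail, fail, fail, tier2, alert, tier2, review, tier2, fail, minor, fail, tier2, tier2

emp_id=30: tenure >= 15 OR level < 2 → fail
emp_id=31: tenure >= 15 OR level < 2 → fail
emp_id=32: tenure >= 15 OR level < 2 → fail
emp_id=33: tenure >= 7 OR office = 'SF' → tier2
emp_id=34: tenure >= 1 → alert
emp_id=35: tenure >= 7 OR office = 'SF' → tier2
emp_id=36: tenure >= 21 AND salary > 71450 → review
emp_id=37: tenure >= 7 OR office = 'SF' → tier2
emp_id=38: tenure >= 15 OR level < 2 → fail
emp_id=39: tenure >= 16 AND level BETWEEN 5 AND 6 → minor
emp_id=40: tenure >= 15 OR level < 2 → fail
emp_id=41: tenure >= 7 OR office = 'SF' → tier2
emp_id=42: tenure >= 7 OR office = 'SF' → tier2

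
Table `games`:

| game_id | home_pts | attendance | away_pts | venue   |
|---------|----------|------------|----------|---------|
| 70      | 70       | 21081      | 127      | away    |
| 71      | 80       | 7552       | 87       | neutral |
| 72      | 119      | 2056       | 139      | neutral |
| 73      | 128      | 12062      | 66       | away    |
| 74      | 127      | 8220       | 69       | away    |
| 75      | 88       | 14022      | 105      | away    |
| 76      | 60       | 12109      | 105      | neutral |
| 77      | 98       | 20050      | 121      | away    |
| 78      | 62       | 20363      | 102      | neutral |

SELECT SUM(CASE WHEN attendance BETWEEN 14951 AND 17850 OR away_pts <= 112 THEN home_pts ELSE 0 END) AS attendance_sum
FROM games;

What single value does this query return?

game_id=70: ✗
game_id=71: ✓ → 80
game_id=72: ✗
game_id=73: ✓ → 128
game_id=74: ✓ → 127
game_id=75: ✓ → 88
game_id=76: ✓ → 60
game_id=77: ✗
game_id=78: ✓ → 62
attendance_sum = 80 + 128 + 127 + 88 + 60 + 62 = 545

545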